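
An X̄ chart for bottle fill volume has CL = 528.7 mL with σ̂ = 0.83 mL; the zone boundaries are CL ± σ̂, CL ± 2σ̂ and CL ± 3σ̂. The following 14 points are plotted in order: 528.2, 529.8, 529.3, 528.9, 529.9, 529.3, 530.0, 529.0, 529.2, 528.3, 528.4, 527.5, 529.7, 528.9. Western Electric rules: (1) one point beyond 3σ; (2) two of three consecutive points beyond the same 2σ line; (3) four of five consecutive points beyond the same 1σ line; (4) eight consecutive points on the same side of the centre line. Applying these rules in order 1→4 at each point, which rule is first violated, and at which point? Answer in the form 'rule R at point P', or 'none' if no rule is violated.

rule 4 at point 9

Zone of each point (C = within 1σ̂, B = 1σ̂–2σ̂, A = 2σ̂–3σ̂, * = beyond 3σ̂; sign = side of CL): 1:-C, 2:+B, 3:+C, 4:+C, 5:+B, 6:+C, 7:+B, 8:+C, 9:+C, 10:-C, 11:-C, 12:-B, 13:+B, 14:+C
Rule 4 (eight consecutive points on the same side of the centre line) is satisfied at point 9.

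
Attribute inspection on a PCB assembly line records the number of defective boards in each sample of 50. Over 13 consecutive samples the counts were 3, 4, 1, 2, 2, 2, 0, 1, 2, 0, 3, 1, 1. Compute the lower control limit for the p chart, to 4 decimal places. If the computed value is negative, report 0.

0.0000

p̄ = Σdᵢ / (k·n) = 22 / (13 × 50) = 0.03385
LCL = p̄ − 3·√(p̄(1−p̄)/n) = 0.03385 − 3 × 0.02557 = -0.04287 → 0 (negative, so LCL = 0)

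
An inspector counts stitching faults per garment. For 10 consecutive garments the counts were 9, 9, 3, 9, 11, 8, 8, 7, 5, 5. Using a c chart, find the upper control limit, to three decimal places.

15.561

c̄ = (9 + 9 + 3 + 9 + 11 + 8 + 8 + 7 + 5 + 5) / 10 = 74 / 10 = 7.4000
UCL = c̄ + 3√c̄ = 7.4000 + 3 × √7.4000 = 7.4000 + 3 × 2.7203 = 15.5609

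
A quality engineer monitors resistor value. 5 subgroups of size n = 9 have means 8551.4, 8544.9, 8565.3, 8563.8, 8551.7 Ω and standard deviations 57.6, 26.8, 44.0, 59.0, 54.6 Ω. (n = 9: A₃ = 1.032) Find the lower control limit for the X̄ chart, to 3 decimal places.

X̄̄ = (8551.4 + 8544.9 + 8565.3 + 8563.8 + 8551.7) / 5 = 8555.4200
s̄ = (57.6 + 26.8 + 44.0 + 59.0 + 54.6) / 5 = 48.4000
LCL = X̄̄ − A₃·s̄ = 8555.4200 − 1.032 × 48.4000 = 8505.4712

8505.471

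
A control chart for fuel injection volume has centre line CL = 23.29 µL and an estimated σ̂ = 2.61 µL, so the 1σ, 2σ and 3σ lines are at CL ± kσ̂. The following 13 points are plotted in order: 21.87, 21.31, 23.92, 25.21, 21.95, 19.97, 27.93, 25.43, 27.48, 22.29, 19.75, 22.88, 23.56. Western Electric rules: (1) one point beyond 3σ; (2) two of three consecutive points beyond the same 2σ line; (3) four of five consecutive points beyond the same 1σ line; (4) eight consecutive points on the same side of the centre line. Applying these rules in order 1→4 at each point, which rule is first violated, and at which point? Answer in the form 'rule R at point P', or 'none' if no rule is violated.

none

Zone of each point (C = within 1σ̂, B = 1σ̂–2σ̂, A = 2σ̂–3σ̂, * = beyond 3σ̂; sign = side of CL): 1:-C, 2:-C, 3:+C, 4:+C, 5:-C, 6:-B, 7:+B, 8:+C, 9:+B, 10:-C, 11:-B, 12:-C, 13:+C
No rule fires across all 13 points.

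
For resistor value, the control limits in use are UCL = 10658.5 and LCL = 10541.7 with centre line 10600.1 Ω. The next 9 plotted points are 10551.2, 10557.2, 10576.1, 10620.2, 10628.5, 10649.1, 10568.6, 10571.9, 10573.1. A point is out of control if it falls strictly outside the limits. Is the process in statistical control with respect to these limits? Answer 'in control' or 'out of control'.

All 9 points lie within [10541.7, 10658.5].

in control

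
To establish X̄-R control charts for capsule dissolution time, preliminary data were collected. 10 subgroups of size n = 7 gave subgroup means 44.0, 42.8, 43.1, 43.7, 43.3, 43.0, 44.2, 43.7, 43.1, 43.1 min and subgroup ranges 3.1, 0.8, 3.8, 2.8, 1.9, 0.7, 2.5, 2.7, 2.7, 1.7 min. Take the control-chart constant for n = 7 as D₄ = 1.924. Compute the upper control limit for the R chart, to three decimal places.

4.367

R̄ = (3.1 + 0.8 + 3.8 + 2.8 + 1.9 + 0.7 + 2.5 + 2.7 + 2.7 + 1.7) / 10 = 22.7000 / 10 = 2.2700
UCL_R = D₄·R̄ = 1.924 × 2.2700 = 4.3675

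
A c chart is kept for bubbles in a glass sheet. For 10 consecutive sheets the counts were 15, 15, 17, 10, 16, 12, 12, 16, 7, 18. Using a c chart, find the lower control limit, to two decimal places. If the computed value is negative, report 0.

c̄ = (15 + 15 + 17 + 10 + 16 + 12 + 12 + 16 + 7 + 18) / 10 = 138 / 10 = 13.8000
LCL = c̄ − 3√c̄ = 13.8000 − 3 × 3.7148 = 2.6555

2.66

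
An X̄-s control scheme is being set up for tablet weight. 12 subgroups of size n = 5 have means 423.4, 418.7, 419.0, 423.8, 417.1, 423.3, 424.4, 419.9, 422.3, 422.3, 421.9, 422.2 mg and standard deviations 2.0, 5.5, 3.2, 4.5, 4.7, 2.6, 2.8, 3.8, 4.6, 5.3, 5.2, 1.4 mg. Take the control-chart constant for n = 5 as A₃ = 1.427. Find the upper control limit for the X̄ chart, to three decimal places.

X̄̄ = (423.4 + 418.7 + 419.0 + 423.8 + 417.1 + 423.3 + 424.4 + 419.9 + 422.3 + 422.3 + 421.9 + 422.2) / 12 = 421.5250
s̄ = (2.0 + 5.5 + 3.2 + 4.5 + 4.7 + 2.6 + 2.8 + 3.8 + 4.6 + 5.3 + 5.2 + 1.4) / 12 = 3.8000
UCL = X̄̄ + A₃·s̄ = 421.5250 + 1.427 × 3.8000 = 426.9476

426.948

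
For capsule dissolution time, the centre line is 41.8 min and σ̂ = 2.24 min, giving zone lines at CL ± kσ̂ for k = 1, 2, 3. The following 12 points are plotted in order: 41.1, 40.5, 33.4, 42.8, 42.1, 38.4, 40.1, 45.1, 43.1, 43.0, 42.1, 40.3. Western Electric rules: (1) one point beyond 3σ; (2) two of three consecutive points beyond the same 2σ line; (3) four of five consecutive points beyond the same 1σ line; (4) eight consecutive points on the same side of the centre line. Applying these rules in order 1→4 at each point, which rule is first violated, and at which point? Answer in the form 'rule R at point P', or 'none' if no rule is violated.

Zone of each point (C = within 1σ̂, B = 1σ̂–2σ̂, A = 2σ̂–3σ̂, * = beyond 3σ̂; sign = side of CL): 1:-C, 2:-C, 3:-*, 4:+C, 5:+C, 6:-B, 7:-C, 8:+B, 9:+C, 10:+C, 11:+C, 12:-C
Rule 1 (one point beyond the 3σ limits) is satisfied at point 3.

rule 1 at point 3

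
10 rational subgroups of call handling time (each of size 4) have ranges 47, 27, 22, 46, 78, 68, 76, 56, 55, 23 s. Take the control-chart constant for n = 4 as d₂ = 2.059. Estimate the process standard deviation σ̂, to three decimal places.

24.186

R̄ = (47 + 27 + 22 + 46 + 78 + 68 + 76 + 56 + 55 + 23) / 10 = 49.8000
σ̂ = R̄ / d₂ = 49.8000 / 2.059 = 24.1865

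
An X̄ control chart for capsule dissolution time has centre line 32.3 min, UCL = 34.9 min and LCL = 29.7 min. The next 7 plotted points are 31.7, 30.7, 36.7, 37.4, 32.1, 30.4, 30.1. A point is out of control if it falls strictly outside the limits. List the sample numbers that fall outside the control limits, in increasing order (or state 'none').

Compare each point to [29.7, 34.9]: sample 3 = 36.7 > UCL; sample 4 = 37.4 > UCL.

3, 4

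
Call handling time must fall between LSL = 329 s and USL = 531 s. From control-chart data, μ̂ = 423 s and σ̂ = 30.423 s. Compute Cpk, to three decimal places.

Cpu = (USL − μ̂) / (3σ̂) = (531 − 423) / (3 × 30.423) = 1.1833; Cpl = (μ̂ − LSL) / (3σ̂) = (423 − 329) / (3 × 30.423) = 1.0299; Cpk = min(Cpu, Cpl) = 1.0299

1.030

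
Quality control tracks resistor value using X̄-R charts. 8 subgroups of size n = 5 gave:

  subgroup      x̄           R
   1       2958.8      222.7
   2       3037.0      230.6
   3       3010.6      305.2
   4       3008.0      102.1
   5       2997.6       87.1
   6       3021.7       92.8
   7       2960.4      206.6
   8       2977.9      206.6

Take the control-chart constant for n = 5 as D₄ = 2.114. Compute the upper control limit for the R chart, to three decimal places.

384.140

R̄ = (222.7 + 230.6 + 305.2 + 102.1 + 87.1 + 92.8 + 206.6 + 206.6) / 8 = 1453.7000 / 8 = 181.7125
UCL_R = D₄·R̄ = 2.114 × 181.7125 = 384.1402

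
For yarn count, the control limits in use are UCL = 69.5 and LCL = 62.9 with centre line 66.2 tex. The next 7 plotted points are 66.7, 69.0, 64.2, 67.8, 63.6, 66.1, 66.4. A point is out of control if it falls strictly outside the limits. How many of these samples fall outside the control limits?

All 7 points lie within [62.9, 69.5].

0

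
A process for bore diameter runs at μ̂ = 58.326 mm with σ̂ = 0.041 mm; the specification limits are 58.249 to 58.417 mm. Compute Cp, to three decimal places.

0.683

Cp = (USL − LSL) / (6σ̂) = (58.417 − 58.249) / (6 × 0.041) = 0.1680 / 0.2460 = 0.6829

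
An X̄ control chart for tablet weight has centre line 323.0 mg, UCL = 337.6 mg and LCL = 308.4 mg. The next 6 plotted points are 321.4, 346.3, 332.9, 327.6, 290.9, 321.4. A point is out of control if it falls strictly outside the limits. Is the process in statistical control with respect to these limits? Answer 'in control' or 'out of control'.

Compare each point to [308.4, 337.6]: sample 2 = 346.3 > UCL; sample 5 = 290.9 < LCL.

out of control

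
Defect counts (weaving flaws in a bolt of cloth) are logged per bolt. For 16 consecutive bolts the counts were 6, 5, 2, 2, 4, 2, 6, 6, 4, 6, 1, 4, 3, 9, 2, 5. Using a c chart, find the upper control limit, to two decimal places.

c̄ = (6 + 5 + 2 + 2 + 4 + 2 + 6 + 6 + 4 + 6 + 1 + 4 + 3 + 9 + 2 + 5) / 16 = 67 / 16 = 4.1875
UCL = c̄ + 3√c̄ = 4.1875 + 3 × √4.1875 = 4.1875 + 3 × 2.0463 = 10.3265

10.33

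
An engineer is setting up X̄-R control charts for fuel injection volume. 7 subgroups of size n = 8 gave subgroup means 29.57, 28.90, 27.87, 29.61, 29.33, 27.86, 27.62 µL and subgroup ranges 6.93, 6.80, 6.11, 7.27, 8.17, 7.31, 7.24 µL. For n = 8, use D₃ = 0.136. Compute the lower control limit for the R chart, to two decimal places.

R̄ = (6.93 + 6.80 + 6.11 + 7.27 + 8.17 + 7.31 + 7.24) / 7 = 49.8300 / 7 = 7.1186
LCL_R = D₃·R̄ = 0.136 × 7.1186 = 0.9681

0.97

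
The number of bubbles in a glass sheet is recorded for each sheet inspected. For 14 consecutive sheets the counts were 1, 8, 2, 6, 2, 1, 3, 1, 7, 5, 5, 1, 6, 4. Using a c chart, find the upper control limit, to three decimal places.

9.496

c̄ = (1 + 8 + 2 + 6 + 2 + 1 + 3 + 1 + 7 + 5 + 5 + 1 + 6 + 4) / 14 = 52 / 14 = 3.7143
UCL = c̄ + 3√c̄ = 3.7143 + 3 × √3.7143 = 3.7143 + 3 × 1.9272 = 9.4960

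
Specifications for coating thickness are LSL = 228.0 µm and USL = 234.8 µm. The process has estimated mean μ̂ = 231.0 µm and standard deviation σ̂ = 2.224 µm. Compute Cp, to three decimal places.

0.510

Cp = (USL − LSL) / (6σ̂) = (234.8 − 228.0) / (6 × 2.224) = 6.8000 / 13.3440 = 0.5096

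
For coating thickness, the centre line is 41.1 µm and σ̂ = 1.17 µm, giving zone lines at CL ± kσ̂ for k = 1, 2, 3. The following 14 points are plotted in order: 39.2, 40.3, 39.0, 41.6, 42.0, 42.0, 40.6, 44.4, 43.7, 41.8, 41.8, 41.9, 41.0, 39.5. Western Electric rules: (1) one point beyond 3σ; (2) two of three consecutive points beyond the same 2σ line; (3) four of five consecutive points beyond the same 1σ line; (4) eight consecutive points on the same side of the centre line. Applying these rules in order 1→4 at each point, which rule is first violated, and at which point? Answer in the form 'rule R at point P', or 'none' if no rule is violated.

Zone of each point (C = within 1σ̂, B = 1σ̂–2σ̂, A = 2σ̂–3σ̂, * = beyond 3σ̂; sign = side of CL): 1:-B, 2:-C, 3:-B, 4:+C, 5:+C, 6:+C, 7:-C, 8:+A, 9:+A, 10:+C, 11:+C, 12:+C, 13:-C, 14:-B
Rule 2 (two of three consecutive points beyond the same 2σ limit) is satisfied at point 9.

rule 2 at point 9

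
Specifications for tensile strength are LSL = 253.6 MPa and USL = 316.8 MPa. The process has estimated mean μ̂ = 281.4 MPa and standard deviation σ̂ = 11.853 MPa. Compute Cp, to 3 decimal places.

0.889

Cp = (USL − LSL) / (6σ̂) = (316.8 − 253.6) / (6 × 11.853) = 63.2000 / 71.1180 = 0.8887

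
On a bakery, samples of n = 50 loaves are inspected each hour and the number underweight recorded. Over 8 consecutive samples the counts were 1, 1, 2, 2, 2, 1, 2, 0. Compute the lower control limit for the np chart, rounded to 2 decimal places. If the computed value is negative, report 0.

p̄ = Σdᵢ / (k·n) = 11 / (8 × 50) = 0.02750
LCL = np̄ − 3·√(np̄(1−p̄)) = 1.3750 − 3 × 1.1564 = -2.0941 → 0 (negative, so LCL = 0)

0.00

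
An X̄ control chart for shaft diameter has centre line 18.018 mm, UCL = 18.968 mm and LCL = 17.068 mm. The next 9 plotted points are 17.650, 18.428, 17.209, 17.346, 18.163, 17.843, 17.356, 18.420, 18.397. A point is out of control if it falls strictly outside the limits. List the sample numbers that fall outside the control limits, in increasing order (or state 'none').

All 9 points lie within [17.068, 18.968].

none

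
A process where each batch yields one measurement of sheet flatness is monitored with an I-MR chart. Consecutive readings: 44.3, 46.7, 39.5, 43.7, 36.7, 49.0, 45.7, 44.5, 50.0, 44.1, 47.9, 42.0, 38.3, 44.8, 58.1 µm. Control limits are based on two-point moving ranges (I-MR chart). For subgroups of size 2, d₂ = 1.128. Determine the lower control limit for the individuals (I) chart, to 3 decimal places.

X̄ = (44.3 + 46.7 + 39.5 + 43.7 + 36.7 + 49.0 + 45.7 + 44.5 + 50.0 + 44.1 + 47.9 + 42.0 + 38.3 + 44.8 + 58.1) / 15 = 45.0200
Moving ranges: 2.4, 7.2, 4.2, 7.0, 12.3, 3.3, 1.2, 5.5, 5.9, 3.8, 5.9, 3.7, 6.5, 13.3; M̄R̄ = 82.2000 / 14 = 5.8714
LCL = X̄ − 3·M̄R̄/d₂ = 45.0200 − 3 × 5.8714 / 1.128 = 29.4045

29.404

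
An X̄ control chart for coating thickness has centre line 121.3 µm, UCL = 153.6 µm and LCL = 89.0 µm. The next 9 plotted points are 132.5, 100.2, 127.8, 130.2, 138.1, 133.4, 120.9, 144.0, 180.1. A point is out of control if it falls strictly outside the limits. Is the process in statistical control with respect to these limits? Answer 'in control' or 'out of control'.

out of control

Compare each point to [89.0, 153.6]: sample 9 = 180.1 > UCL.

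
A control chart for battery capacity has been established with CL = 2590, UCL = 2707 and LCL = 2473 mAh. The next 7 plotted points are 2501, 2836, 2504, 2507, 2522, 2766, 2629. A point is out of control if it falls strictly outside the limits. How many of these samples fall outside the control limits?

Compare each point to [2473, 2707]: sample 2 = 2836 > UCL; sample 6 = 2766 > UCL.

2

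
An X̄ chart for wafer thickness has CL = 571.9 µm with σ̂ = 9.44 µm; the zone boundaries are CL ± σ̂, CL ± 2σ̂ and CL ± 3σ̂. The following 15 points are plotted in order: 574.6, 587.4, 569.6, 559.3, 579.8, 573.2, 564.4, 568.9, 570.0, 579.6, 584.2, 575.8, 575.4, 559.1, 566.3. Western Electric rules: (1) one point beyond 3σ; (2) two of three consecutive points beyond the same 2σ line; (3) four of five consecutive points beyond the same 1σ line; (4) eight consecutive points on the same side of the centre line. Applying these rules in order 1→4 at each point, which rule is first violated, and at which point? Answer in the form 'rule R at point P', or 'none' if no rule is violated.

Zone of each point (C = within 1σ̂, B = 1σ̂–2σ̂, A = 2σ̂–3σ̂, * = beyond 3σ̂; sign = side of CL): 1:+C, 2:+B, 3:-C, 4:-B, 5:+C, 6:+C, 7:-C, 8:-C, 9:-C, 10:+C, 11:+B, 12:+C, 13:+C, 14:-B, 15:-C
No rule fires across all 15 points.

none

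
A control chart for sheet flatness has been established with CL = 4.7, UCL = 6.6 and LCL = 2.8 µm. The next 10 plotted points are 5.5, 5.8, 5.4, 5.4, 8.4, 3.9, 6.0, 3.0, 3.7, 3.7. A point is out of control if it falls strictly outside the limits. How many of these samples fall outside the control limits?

Compare each point to [2.8, 6.6]: sample 5 = 8.4 > UCL.

1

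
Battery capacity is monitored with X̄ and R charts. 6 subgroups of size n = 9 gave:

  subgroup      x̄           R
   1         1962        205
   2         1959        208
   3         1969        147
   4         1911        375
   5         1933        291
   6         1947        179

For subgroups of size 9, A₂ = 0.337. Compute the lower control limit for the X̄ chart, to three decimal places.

1867.919

X̄̄ = (1962 + 1959 + 1969 + 1911 + 1933 + 1947) / 6 = 11681.0000 / 6 = 1946.8333
R̄ = (205 + 208 + 147 + 375 + 291 + 179) / 6 = 1405.0000 / 6 = 234.1667
LCL = X̄̄ − A₂·R̄ = 1946.8333 − 0.337 × 234.1667 = 1867.9192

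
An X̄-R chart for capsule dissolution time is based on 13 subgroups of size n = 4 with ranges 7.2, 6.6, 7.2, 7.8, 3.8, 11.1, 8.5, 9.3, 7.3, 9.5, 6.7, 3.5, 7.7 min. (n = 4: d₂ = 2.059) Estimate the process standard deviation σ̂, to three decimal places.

3.594

R̄ = (7.2 + 6.6 + 7.2 + 7.8 + 3.8 + 11.1 + 8.5 + 9.3 + 7.3 + 9.5 + 6.7 + 3.5 + 7.7) / 13 = 7.4000
σ̂ = R̄ / d₂ = 7.4000 / 2.059 = 3.5940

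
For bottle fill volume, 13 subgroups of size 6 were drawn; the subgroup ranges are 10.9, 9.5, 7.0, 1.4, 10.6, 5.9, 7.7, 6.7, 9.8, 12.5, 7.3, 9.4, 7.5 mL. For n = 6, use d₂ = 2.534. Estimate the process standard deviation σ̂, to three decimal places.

R̄ = (10.9 + 9.5 + 7.0 + 1.4 + 10.6 + 5.9 + 7.7 + 6.7 + 9.8 + 12.5 + 7.3 + 9.4 + 7.5) / 13 = 8.1692
σ̂ = R̄ / d₂ = 8.1692 / 2.534 = 3.2238

3.224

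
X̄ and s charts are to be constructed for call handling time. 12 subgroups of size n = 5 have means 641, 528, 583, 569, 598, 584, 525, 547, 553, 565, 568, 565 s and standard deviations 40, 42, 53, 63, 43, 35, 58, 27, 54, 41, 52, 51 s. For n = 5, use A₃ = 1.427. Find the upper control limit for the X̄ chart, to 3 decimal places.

X̄̄ = (641 + 528 + 583 + 569 + 598 + 584 + 525 + 547 + 553 + 565 + 568 + 565) / 12 = 568.8333
s̄ = (40 + 42 + 53 + 63 + 43 + 35 + 58 + 27 + 54 + 41 + 52 + 51) / 12 = 46.5833
UCL = X̄̄ + A₃·s̄ = 568.8333 + 1.427 × 46.5833 = 635.3078

635.308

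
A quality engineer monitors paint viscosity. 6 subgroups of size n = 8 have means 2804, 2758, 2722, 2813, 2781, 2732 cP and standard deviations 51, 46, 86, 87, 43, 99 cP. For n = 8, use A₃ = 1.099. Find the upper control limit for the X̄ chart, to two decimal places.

2843.80

X̄̄ = (2804 + 2758 + 2722 + 2813 + 2781 + 2732) / 6 = 2768.3333
s̄ = (51 + 46 + 86 + 87 + 43 + 99) / 6 = 68.6667
UCL = X̄̄ + A₃·s̄ = 2768.3333 + 1.099 × 68.6667 = 2843.7980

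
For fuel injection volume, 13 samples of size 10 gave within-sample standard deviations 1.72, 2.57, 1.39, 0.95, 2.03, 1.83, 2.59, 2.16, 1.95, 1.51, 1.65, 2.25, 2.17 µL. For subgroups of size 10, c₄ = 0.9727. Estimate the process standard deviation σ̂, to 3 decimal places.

1.959

s̄ = (1.72 + 2.57 + 1.39 + 0.95 + 2.03 + 1.83 + 2.59 + 2.16 + 1.95 + 1.51 + 1.65 + 2.25 + 2.17) / 13 = 1.9054
σ̂ = s̄ / c₄ = 1.9054 / 0.9727 = 1.9589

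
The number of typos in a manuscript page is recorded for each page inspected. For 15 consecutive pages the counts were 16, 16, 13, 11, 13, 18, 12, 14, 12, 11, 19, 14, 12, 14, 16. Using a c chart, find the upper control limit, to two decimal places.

c̄ = (16 + 16 + 13 + 11 + 13 + 18 + 12 + 14 + 12 + 11 + 19 + 14 + 12 + 14 + 16) / 15 = 211 / 15 = 14.0667
UCL = c̄ + 3√c̄ = 14.0667 + 3 × √14.0667 = 14.0667 + 3 × 3.7506 = 25.3183

25.32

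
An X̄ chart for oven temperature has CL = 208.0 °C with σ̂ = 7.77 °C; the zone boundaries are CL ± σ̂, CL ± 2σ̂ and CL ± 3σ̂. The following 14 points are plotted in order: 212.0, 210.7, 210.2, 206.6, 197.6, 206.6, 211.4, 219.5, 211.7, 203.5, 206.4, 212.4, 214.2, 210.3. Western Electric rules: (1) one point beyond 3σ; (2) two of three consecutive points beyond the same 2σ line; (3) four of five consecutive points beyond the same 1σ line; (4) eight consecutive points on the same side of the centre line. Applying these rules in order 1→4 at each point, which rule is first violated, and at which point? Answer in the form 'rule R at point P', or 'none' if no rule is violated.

Zone of each point (C = within 1σ̂, B = 1σ̂–2σ̂, A = 2σ̂–3σ̂, * = beyond 3σ̂; sign = side of CL): 1:+C, 2:+C, 3:+C, 4:-C, 5:-B, 6:-C, 7:+C, 8:+B, 9:+C, 10:-C, 11:-C, 12:+C, 13:+C, 14:+C
No rule fires across all 14 points.

none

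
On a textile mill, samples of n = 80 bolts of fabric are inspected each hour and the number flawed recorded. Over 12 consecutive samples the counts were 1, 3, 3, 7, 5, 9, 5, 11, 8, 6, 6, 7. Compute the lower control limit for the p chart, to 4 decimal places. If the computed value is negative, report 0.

p̄ = Σdᵢ / (k·n) = 71 / (12 × 80) = 0.07396
LCL = p̄ − 3·√(p̄(1−p̄)/n) = 0.07396 − 3 × 0.02926 = -0.01382 → 0 (negative, so LCL = 0)

0.0000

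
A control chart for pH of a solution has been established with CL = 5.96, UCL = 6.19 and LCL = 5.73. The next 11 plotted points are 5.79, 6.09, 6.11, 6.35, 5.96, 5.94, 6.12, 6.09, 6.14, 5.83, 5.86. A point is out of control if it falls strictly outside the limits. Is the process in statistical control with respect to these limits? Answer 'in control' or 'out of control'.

Compare each point to [5.73, 6.19]: sample 4 = 6.35 > UCL.

out of control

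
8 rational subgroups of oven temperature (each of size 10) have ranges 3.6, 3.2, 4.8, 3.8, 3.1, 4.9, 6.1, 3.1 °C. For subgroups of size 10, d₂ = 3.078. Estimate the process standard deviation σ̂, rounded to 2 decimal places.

1.32

R̄ = (3.6 + 3.2 + 4.8 + 3.8 + 3.1 + 4.9 + 6.1 + 3.1) / 8 = 4.0750
σ̂ = R̄ / d₂ = 4.0750 / 3.078 = 1.3239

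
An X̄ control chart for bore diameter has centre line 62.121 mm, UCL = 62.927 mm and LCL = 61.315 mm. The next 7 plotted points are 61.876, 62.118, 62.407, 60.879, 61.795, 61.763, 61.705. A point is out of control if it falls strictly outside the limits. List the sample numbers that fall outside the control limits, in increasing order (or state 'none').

4

Compare each point to [61.315, 62.927]: sample 4 = 60.879 < LCL.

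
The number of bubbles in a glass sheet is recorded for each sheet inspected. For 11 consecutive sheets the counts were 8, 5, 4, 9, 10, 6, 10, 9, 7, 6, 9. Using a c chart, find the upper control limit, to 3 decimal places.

15.786

c̄ = (8 + 5 + 4 + 9 + 10 + 6 + 10 + 9 + 7 + 6 + 9) / 11 = 83 / 11 = 7.5455
UCL = c̄ + 3√c̄ = 7.5455 + 3 × √7.5455 = 7.5455 + 3 × 2.7469 = 15.7862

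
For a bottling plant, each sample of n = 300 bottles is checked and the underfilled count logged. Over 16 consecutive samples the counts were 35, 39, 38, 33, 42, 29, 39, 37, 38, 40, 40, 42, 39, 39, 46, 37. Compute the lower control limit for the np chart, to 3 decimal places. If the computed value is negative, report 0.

20.970

p̄ = Σdᵢ / (k·n) = 613 / (16 × 300) = 0.12771
LCL = np̄ − 3·√(np̄(1−p̄)) = 38.3125 − 3 × 5.7810 = 20.9696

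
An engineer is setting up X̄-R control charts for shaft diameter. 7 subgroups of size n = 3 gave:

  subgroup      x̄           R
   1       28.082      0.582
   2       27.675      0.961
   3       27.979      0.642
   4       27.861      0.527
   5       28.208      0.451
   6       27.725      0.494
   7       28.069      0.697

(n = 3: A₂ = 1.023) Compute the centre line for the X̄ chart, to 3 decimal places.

X̄̄ = (28.082 + 27.675 + 27.979 + 27.861 + 28.208 + 27.725 + 28.069) / 7 = 195.5990 / 7 = 27.9427
CL = X̄̄ = 27.9427

27.943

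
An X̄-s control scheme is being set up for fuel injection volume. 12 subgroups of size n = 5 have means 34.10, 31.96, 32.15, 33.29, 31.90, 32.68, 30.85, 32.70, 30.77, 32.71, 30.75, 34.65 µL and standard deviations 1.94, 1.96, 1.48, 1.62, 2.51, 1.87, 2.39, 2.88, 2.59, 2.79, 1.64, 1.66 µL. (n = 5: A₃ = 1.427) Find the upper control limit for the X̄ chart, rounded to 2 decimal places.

X̄̄ = (34.10 + 31.96 + 32.15 + 33.29 + 31.90 + 32.68 + 30.85 + 32.70 + 30.77 + 32.71 + 30.75 + 34.65) / 12 = 32.3758
s̄ = (1.94 + 1.96 + 1.48 + 1.62 + 2.51 + 1.87 + 2.39 + 2.88 + 2.59 + 2.79 + 1.64 + 1.66) / 12 = 2.1108
UCL = X̄̄ + A₃·s̄ = 32.3758 + 1.427 × 2.1108 = 35.3880

35.39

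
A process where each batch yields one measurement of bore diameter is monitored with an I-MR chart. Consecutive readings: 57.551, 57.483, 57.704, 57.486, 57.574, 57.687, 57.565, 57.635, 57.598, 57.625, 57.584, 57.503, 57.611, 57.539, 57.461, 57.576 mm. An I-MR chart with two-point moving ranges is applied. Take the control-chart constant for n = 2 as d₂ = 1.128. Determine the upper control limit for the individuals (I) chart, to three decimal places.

X̄ = (57.551 + 57.483 + 57.704 + 57.486 + 57.574 + 57.687 + 57.565 + 57.635 + 57.598 + 57.625 + 57.584 + 57.503 + 57.611 + 57.539 + 57.461 + 57.576) / 16 = 57.5739
Moving ranges: 0.068, 0.221, 0.218, 0.088, 0.113, 0.122, 0.070, 0.037, 0.027, 0.041, 0.081, 0.108, 0.072, 0.078, 0.115; M̄R̄ = 1.4590 / 15 = 0.0973
UCL = X̄ + 3·M̄R̄/d₂ = 57.5739 + 3 × 0.0973 / 1.128 = 57.8326

57.833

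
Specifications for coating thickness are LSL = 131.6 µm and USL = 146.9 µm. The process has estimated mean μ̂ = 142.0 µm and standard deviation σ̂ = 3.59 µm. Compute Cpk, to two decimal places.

0.45

Cpu = (USL − μ̂) / (3σ̂) = (146.9 − 142.0) / (3 × 3.59) = 0.4550; Cpl = (μ̂ − LSL) / (3σ̂) = (142.0 − 131.6) / (3 × 3.59) = 0.9656; Cpk = min(Cpu, Cpl) = 0.4550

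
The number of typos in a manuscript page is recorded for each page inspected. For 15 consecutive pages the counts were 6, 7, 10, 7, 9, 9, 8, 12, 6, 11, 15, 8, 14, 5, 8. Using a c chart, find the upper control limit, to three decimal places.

18.000

c̄ = (6 + 7 + 10 + 7 + 9 + 9 + 8 + 12 + 6 + 11 + 15 + 8 + 14 + 5 + 8) / 15 = 135 / 15 = 9.0000
UCL = c̄ + 3√c̄ = 9.0000 + 3 × √9.0000 = 9.0000 + 3 × 3.0000 = 18.0000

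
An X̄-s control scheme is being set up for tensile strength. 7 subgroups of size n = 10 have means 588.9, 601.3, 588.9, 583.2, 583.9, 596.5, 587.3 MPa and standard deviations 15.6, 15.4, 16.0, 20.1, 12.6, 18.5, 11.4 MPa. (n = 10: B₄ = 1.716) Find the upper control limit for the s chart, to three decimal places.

26.868

s̄ = (15.6 + 15.4 + 16.0 + 20.1 + 12.6 + 18.5 + 11.4) / 7 = 15.6571
UCL_s = B₄·s̄ = 1.716 × 15.6571 = 26.8677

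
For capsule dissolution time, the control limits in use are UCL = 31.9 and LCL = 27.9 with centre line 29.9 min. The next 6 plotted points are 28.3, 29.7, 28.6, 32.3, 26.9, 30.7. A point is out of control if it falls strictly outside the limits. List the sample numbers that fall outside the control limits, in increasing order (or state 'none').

Compare each point to [27.9, 31.9]: sample 4 = 32.3 > UCL; sample 5 = 26.9 < LCL.

4, 5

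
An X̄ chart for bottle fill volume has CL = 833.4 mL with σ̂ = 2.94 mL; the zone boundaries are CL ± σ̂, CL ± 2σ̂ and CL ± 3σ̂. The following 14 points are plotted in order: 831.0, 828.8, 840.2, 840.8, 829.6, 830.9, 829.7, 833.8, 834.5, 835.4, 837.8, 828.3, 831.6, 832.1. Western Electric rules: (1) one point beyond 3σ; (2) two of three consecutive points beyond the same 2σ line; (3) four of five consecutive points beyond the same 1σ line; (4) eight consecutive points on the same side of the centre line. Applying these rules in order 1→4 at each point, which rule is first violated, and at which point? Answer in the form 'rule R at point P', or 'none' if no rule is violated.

Zone of each point (C = within 1σ̂, B = 1σ̂–2σ̂, A = 2σ̂–3σ̂, * = beyond 3σ̂; sign = side of CL): 1:-C, 2:-B, 3:+A, 4:+A, 5:-B, 6:-C, 7:-B, 8:+C, 9:+C, 10:+C, 11:+B, 12:-B, 13:-C, 14:-C
Rule 2 (two of three consecutive points beyond the same 2σ limit) is satisfied at point 4.

rule 2 at point 4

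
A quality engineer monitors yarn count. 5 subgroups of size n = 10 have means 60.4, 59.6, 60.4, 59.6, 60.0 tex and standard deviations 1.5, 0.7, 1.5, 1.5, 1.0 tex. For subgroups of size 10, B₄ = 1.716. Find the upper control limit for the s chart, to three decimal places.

2.128

s̄ = (1.5 + 0.7 + 1.5 + 1.5 + 1.0) / 5 = 1.2400
UCL_s = B₄·s̄ = 1.716 × 1.2400 = 2.1278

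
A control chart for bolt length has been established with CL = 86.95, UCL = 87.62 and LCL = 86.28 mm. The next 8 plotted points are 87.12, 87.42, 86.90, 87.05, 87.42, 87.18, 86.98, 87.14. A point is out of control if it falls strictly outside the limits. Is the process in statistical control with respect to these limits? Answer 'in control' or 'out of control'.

in control

All 8 points lie within [86.28, 87.62].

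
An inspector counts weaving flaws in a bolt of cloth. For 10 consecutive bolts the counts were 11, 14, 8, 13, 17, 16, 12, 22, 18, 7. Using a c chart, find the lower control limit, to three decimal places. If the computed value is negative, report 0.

c̄ = (11 + 14 + 8 + 13 + 17 + 16 + 12 + 22 + 18 + 7) / 10 = 138 / 10 = 13.8000
LCL = c̄ − 3√c̄ = 13.8000 − 3 × 3.7148 = 2.6555

2.655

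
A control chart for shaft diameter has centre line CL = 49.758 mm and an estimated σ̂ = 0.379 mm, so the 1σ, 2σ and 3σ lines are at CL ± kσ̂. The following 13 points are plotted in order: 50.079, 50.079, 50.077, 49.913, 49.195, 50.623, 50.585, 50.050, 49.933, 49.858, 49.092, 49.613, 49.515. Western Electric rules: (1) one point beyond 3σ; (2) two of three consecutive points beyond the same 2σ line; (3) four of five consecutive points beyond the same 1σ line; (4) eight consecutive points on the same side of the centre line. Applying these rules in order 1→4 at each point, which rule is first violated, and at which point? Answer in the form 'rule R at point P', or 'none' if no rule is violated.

rule 2 at point 7

Zone of each point (C = within 1σ̂, B = 1σ̂–2σ̂, A = 2σ̂–3σ̂, * = beyond 3σ̂; sign = side of CL): 1:+C, 2:+C, 3:+C, 4:+C, 5:-B, 6:+A, 7:+A, 8:+C, 9:+C, 10:+C, 11:-B, 12:-C, 13:-C
Rule 2 (two of three consecutive points beyond the same 2σ limit) is satisfied at point 7.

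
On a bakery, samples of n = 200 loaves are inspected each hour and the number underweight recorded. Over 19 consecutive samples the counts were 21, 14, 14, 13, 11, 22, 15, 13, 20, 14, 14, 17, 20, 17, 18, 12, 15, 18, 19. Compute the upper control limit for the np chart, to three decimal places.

p̄ = Σdᵢ / (k·n) = 307 / (19 × 200) = 0.08079
UCL = np̄ + 3·√(np̄(1−p̄)) = 16.1579 + 3 × √(16.1579×0.91921) = 16.1579 + 3 × 3.8539 = 27.7196

27.720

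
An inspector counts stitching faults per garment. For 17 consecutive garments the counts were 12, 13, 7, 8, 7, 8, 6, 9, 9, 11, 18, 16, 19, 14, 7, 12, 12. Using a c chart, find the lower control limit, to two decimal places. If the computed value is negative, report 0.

1.08

c̄ = (12 + 13 + 7 + 8 + 7 + 8 + 6 + 9 + 9 + 11 + 18 + 16 + 19 + 14 + 7 + 12 + 12) / 17 = 188 / 17 = 11.0588
LCL = c̄ − 3√c̄ = 11.0588 − 3 × 3.3255 = 1.0824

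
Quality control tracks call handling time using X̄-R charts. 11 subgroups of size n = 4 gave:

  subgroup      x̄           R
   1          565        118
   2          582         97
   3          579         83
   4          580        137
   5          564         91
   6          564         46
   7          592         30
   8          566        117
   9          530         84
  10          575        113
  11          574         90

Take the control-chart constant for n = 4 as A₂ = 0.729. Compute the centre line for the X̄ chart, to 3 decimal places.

X̄̄ = (565 + 582 + 579 + 580 + 564 + 564 + 592 + 566 + 530 + 575 + 574) / 11 = 6271.0000 / 11 = 570.0909
CL = X̄̄ = 570.0909

570.091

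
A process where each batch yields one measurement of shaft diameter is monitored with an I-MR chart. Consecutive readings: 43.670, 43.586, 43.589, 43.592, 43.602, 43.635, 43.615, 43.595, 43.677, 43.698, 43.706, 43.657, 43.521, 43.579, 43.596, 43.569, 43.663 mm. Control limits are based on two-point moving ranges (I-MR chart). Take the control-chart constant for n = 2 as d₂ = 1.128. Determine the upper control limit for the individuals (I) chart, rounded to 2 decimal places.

43.73

X̄ = (43.670 + 43.586 + 43.589 + 43.592 + 43.602 + 43.635 + 43.615 + 43.595 + 43.677 + 43.698 + 43.706 + 43.657 + 43.521 + 43.579 + 43.596 + 43.569 + 43.663) / 17 = 43.6206
Moving ranges: 0.084, 0.003, 0.003, 0.010, 0.033, 0.020, 0.020, 0.082, 0.021, 0.008, 0.049, 0.136, 0.058, 0.017, 0.027, 0.094; M̄R̄ = 0.6650 / 16 = 0.0416
UCL = X̄ + 3·M̄R̄/d₂ = 43.6206 + 3 × 0.0416 / 1.128 = 43.7311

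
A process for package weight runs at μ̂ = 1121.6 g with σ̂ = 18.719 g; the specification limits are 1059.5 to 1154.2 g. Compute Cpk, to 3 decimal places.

0.581

Cpu = (USL − μ̂) / (3σ̂) = (1154.2 − 1121.6) / (3 × 18.719) = 0.5805; Cpl = (μ̂ − LSL) / (3σ̂) = (1121.6 − 1059.5) / (3 × 18.719) = 1.1058; Cpk = min(Cpu, Cpl) = 0.5805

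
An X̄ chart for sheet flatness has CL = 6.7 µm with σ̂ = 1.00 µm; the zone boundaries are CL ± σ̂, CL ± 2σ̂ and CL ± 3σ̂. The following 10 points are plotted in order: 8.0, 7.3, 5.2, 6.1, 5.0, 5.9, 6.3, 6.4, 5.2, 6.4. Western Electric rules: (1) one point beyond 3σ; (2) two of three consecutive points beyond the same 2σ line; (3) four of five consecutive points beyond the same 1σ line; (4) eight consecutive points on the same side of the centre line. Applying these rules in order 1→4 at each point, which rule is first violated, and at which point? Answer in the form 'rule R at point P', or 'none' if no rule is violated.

Zone of each point (C = within 1σ̂, B = 1σ̂–2σ̂, A = 2σ̂–3σ̂, * = beyond 3σ̂; sign = side of CL): 1:+B, 2:+C, 3:-B, 4:-C, 5:-B, 6:-C, 7:-C, 8:-C, 9:-B, 10:-C
Rule 4 (eight consecutive points on the same side of the centre line) is satisfied at point 10.

rule 4 at point 10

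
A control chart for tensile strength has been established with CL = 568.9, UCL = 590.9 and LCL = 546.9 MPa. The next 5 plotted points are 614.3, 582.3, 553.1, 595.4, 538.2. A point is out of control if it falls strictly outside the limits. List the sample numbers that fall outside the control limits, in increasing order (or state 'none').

1, 4, 5

Compare each point to [546.9, 590.9]: sample 1 = 614.3 > UCL; sample 4 = 595.4 > UCL; sample 5 = 538.2 < LCL.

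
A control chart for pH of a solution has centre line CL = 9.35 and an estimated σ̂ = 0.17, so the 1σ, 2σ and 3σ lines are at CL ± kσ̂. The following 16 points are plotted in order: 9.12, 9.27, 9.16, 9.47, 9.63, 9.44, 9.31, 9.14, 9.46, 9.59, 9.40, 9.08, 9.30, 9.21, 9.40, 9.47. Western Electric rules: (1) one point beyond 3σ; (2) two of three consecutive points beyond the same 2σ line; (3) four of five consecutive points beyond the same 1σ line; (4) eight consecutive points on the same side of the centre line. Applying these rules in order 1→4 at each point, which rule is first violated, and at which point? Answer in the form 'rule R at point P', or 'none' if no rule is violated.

none

Zone of each point (C = within 1σ̂, B = 1σ̂–2σ̂, A = 2σ̂–3σ̂, * = beyond 3σ̂; sign = side of CL): 1:-B, 2:-C, 3:-B, 4:+C, 5:+B, 6:+C, 7:-C, 8:-B, 9:+C, 10:+B, 11:+C, 12:-B, 13:-C, 14:-C, 15:+C, 16:+C
No rule fires across all 16 points.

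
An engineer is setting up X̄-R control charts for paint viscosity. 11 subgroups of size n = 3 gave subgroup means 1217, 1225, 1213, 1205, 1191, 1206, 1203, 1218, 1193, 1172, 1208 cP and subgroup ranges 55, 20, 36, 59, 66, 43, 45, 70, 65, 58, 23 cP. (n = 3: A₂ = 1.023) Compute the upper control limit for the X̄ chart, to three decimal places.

1254.856

X̄̄ = (1217 + 1225 + 1213 + 1205 + 1191 + 1206 + 1203 + 1218 + 1193 + 1172 + 1208) / 11 = 13251.0000 / 11 = 1204.6364
R̄ = (55 + 20 + 36 + 59 + 66 + 43 + 45 + 70 + 65 + 58 + 23) / 11 = 540.0000 / 11 = 49.0909
UCL = X̄̄ + A₂·R̄ = 1204.6364 + 1.023 × 49.0909 = 1254.8564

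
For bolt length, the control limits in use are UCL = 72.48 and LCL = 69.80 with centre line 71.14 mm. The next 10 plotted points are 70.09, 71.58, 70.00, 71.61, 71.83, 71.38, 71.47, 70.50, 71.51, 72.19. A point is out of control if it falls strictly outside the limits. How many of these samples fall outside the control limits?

0

All 10 points lie within [69.80, 72.48].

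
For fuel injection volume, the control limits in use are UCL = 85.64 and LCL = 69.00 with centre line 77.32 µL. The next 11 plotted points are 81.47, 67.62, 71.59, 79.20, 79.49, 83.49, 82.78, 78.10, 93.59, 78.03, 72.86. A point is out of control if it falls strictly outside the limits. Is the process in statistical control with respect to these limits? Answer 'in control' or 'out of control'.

Compare each point to [69.00, 85.64]: sample 2 = 67.62 < LCL; sample 9 = 93.59 > UCL.

out of control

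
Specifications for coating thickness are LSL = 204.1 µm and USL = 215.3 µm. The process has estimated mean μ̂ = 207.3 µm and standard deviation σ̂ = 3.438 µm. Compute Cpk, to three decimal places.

Cpu = (USL − μ̂) / (3σ̂) = (215.3 − 207.3) / (3 × 3.438) = 0.7756; Cpl = (μ̂ − LSL) / (3σ̂) = (207.3 − 204.1) / (3 × 3.438) = 0.3103; Cpk = min(Cpu, Cpl) = 0.3103

0.310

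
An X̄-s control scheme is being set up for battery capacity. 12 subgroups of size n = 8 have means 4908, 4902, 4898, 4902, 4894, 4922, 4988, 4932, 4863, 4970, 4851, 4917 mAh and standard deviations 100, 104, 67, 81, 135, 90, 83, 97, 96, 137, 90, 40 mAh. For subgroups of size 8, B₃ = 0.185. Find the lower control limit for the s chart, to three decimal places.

s̄ = (100 + 104 + 67 + 81 + 135 + 90 + 83 + 97 + 96 + 137 + 90 + 40) / 12 = 93.3333
LCL_s = B₃·s̄ = 0.185 × 93.3333 = 17.2667

17.267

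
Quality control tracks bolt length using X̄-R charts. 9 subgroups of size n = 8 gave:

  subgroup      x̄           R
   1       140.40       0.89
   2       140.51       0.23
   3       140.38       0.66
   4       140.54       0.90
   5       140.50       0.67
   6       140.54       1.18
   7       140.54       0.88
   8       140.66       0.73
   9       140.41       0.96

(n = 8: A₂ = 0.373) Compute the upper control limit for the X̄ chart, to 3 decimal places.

140.792

X̄̄ = (140.40 + 140.51 + 140.38 + 140.54 + 140.50 + 140.54 + 140.54 + 140.66 + 140.41) / 9 = 1264.4800 / 9 = 140.4978
R̄ = (0.89 + 0.23 + 0.66 + 0.90 + 0.67 + 1.18 + 0.88 + 0.73 + 0.96) / 9 = 7.1000 / 9 = 0.7889
UCL = X̄̄ + A₂·R̄ = 140.4978 + 0.373 × 0.7889 = 140.7920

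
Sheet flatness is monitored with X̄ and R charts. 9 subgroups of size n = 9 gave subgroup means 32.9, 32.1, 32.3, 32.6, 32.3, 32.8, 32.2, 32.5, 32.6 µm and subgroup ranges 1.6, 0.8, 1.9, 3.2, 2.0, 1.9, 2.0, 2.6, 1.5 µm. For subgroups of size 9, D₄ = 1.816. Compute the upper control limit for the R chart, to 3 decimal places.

R̄ = (1.6 + 0.8 + 1.9 + 3.2 + 2.0 + 1.9 + 2.0 + 2.6 + 1.5) / 9 = 17.5000 / 9 = 1.9444
UCL_R = D₄·R̄ = 1.816 × 1.9444 = 3.5311

3.531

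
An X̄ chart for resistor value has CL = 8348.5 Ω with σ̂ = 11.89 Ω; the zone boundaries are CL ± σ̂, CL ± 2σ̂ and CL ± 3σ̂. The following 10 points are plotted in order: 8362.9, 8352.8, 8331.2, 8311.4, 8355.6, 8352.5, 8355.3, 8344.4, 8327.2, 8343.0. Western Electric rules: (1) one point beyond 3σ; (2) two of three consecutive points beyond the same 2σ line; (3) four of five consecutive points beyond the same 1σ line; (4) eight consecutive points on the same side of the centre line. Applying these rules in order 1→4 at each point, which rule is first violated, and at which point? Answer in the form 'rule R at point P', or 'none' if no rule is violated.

rule 1 at point 4

Zone of each point (C = within 1σ̂, B = 1σ̂–2σ̂, A = 2σ̂–3σ̂, * = beyond 3σ̂; sign = side of CL): 1:+B, 2:+C, 3:-B, 4:-*, 5:+C, 6:+C, 7:+C, 8:-C, 9:-B, 10:-C
Rule 1 (one point beyond the 3σ limits) is satisfied at point 4.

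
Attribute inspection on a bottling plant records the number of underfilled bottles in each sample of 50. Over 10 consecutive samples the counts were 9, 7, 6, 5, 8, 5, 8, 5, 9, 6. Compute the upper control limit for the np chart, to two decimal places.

p̄ = Σdᵢ / (k·n) = 68 / (10 × 50) = 0.13600
UCL = np̄ + 3·√(np̄(1−p̄)) = 6.8000 + 3 × √(6.8000×0.86400) = 6.8000 + 3 × 2.4239 = 14.0716

14.07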